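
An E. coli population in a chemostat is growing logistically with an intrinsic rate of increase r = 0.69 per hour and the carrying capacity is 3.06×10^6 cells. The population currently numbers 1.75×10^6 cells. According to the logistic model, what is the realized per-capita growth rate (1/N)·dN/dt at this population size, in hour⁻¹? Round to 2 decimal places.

(1/N)·dN/dt = r(1 − N/K) = 0.69 × (1 − 1.75×10^6/3.06×10^6).
= 0.69 × 0.4281 = 0.29539.

0.30 per hour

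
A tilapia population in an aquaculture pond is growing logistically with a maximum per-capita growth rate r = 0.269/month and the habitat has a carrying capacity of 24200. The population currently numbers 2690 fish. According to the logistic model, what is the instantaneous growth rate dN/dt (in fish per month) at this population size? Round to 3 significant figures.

dN/dt = rN(1 − N/K) = 0.269 × 2690 × (1 − 2690/24200).
1 − 2690/24200 = 0.88884; dN/dt = 0.269 × 2690 × 0.88884 = 643.18.

643 fish per month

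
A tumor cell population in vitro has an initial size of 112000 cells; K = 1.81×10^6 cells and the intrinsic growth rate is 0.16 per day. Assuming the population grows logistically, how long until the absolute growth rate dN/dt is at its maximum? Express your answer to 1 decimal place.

Logistic growth is fastest at N = K/2 = 905000.
A = (K − N₀)/N₀ = 15.161. Set K/(1 + A·e^(−rt)) = K/2 → A·e^(−rt) = 1.
e^(−0.16t) = 1/15.161 = 0.06596, so t = ln(15.161)/0.16 = 2.7187/0.16 = 16.992.

17.0 days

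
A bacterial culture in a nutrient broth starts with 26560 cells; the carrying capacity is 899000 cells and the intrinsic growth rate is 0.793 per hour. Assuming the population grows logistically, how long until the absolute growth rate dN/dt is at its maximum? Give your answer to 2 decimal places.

Logistic growth is fastest at N = K/2 = 449500.
A = (K − N₀)/N₀ = 32.848. Set K/(1 + A·e^(−rt)) = K/2 → A·e^(−rt) = 1.
e^(−0.793t) = 1/32.848 = 0.0304434, so t = ln(32.848)/0.793 = 3.4919/0.793 = 4.4034.

4.40 hours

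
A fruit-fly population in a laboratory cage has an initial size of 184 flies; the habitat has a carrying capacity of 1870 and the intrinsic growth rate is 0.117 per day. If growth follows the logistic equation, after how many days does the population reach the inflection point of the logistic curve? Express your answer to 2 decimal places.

Logistic growth is fastest at N = K/2 = 935.
A = (K − N₀)/N₀ = 9.163. Set K/(1 + A·e^(−rt)) = K/2 → A·e^(−rt) = 1.
e^(−0.117t) = 1/9.163 = 0.109134, so t = ln(9.163)/0.117 = 2.2152/0.117 = 18.933.

18.93 days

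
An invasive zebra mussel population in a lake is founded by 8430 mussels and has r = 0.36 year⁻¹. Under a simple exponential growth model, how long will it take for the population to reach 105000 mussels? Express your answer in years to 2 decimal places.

7.01 years

Set N₀·e^(rt) = 105000: e^(0.36·t) = 105000/8430 = 12.456.
0.36·t = ln(12.456) = 2.5222, so t = 2.5222/0.36 = 7.006.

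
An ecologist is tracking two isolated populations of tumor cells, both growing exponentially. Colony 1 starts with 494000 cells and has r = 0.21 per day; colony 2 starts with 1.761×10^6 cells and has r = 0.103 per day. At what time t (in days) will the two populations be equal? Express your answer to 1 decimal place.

11.9 days

Set 494000·e^(0.21t) = 1.761×10^6·e^(0.103t).
e^((0.21 − 0.103)t) = 1.761×10^6/494000 → e^(0.107·t) = 3.5648.
0.107·t = ln(3.5648) = 1.2711, so t = 1.2711/0.107 = 11.879.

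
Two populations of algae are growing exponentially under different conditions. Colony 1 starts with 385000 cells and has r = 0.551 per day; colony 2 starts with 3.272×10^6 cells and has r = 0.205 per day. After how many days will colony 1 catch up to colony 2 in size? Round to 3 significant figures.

Set 385000·e^(0.551t) = 3.272×10^6·e^(0.205t).
e^((0.551 − 0.205)t) = 3.272×10^6/385000 → e^(0.346·t) = 8.4987.
0.346·t = ln(8.4987) = 2.1399, so t = 2.1399/0.346 = 6.1847.

6.18 days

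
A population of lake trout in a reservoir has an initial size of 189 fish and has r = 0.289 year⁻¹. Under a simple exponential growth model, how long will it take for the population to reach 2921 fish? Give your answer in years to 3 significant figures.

Set N₀·e^(rt) = 2921: e^(0.289·t) = 2921/189 = 15.455.
0.289·t = ln(15.455) = 2.7379, so t = 2.7379/0.289 = 9.4738.

9.47 years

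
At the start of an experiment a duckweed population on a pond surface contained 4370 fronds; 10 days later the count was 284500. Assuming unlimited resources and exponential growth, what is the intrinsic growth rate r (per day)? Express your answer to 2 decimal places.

0.42 per day

From N(t) = N₀·e^(rt): e^(r·10) = 284500/4370 = 65.103.
r·10 = ln(65.103) = 4.176, so r = 4.176/10 = 0.4176.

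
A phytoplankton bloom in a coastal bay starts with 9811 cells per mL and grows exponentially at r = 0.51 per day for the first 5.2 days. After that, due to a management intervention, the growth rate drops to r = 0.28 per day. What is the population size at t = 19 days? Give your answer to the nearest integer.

Phase 1: N(5.2) = 9811·e^(0.51×5.2) = 9811·e^2.652 = 139143.
Phase 2 runs for 19 − 5.2 = 13.8 days at r = 0.28.
N(19) = 139143·e^(0.28×13.8) = 139143·e^3.864 = 6.630956×10^6.

6630956 cells per mL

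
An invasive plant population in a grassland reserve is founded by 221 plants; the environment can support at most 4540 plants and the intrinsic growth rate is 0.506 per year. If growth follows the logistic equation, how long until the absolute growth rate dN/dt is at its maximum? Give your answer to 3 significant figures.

5.87 years

Logistic growth is fastest at N = K/2 = 2270.
A = (K − N₀)/N₀ = 19.543. Set K/(1 + A·e^(−rt)) = K/2 → A·e^(−rt) = 1.
e^(−0.506t) = 1/19.543 = 0.0511693, so t = ln(19.543)/0.506 = 2.9726/0.506 = 5.8747.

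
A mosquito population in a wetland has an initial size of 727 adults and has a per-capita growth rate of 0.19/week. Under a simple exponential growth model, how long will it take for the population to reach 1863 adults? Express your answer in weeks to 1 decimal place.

Set N₀·e^(rt) = 1863: e^(0.19·t) = 1863/727 = 2.5626.
0.19·t = ln(2.5626) = 0.94102, so t = 0.94102/0.19 = 4.9527.

5.0 weeks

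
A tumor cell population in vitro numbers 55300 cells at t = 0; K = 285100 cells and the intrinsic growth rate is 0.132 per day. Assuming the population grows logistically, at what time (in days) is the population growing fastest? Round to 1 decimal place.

10.8 days

Logistic growth is fastest at N = K/2 = 142550.
A = (K − N₀)/N₀ = 4.1555. Set K/(1 + A·e^(−rt)) = K/2 → A·e^(−rt) = 1.
e^(−0.132t) = 1/4.1555 = 0.240644, so t = ln(4.1555)/0.132 = 1.4244/0.132 = 10.791.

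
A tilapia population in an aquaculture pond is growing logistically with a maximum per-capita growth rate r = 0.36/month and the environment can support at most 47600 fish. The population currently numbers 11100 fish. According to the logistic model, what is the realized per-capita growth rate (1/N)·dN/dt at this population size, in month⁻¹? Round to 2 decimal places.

0.28 per month

(1/N)·dN/dt = r(1 − N/K) = 0.36 × (1 − 11100/47600).
= 0.36 × 0.76681 = 0.27605.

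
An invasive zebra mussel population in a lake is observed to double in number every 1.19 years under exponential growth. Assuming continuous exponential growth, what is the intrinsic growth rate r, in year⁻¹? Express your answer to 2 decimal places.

0.58 per year

r = ln(2)/t_d = 0.6931/1.19 = 0.58248.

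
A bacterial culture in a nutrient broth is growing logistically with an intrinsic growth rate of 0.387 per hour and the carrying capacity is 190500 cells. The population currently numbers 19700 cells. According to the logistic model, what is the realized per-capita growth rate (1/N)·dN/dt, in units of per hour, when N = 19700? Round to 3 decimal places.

0.347 per hour

(1/N)·dN/dt = r(1 − N/K) = 0.387 × (1 − 19700/190500).
= 0.387 × 0.89659 = 0.34698.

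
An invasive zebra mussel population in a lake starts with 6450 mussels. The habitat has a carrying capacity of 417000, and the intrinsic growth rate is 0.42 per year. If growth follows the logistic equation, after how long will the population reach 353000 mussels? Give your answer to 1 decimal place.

A = (K − N₀)/N₀ = (417000 − 6450)/6450 = 63.651.
Solve 417000/(1 + 63.651·e^(−0.42t)) = 353000: 1 + 63.651·e^(−0.42t) = 1.1813, so e^(−0.42t) = 0.00284839.
−0.42·t = ln(0.00284839) = -5.861, so t = 5.861/0.42 = 13.955.

14.0 years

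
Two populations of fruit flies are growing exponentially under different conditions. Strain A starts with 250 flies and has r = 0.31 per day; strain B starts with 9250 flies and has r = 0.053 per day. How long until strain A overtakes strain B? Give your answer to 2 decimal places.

14.05 days

Set 250·e^(0.31t) = 9250·e^(0.053t).
e^((0.31 − 0.053)t) = 9250/250 → e^(0.257·t) = 37.
0.257·t = ln(37) = 3.6109, so t = 3.6109/0.257 = 14.05.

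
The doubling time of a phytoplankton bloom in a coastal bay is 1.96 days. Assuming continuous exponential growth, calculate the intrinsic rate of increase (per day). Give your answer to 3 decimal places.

0.354 per day

r = ln(2)/t_d = 0.6931/1.96 = 0.35365.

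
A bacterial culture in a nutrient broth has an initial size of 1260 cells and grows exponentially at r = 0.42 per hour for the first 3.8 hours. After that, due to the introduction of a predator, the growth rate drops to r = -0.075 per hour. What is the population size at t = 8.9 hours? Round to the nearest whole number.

Phase 1: N(3.8) = 1260·e^(0.42×3.8) = 1260·e^1.596 = 6215.91.
Phase 2 runs for 8.9 − 3.8 = 5.1 hours at r = -0.075.
N(8.9) = 6215.91·e^(-0.075×5.1) = 6215.91·e^-0.3825 = 4240.21.

4240 cells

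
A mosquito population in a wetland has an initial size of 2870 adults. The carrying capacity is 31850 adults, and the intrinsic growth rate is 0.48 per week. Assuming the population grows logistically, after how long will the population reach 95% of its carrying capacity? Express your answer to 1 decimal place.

11.0 weeks

A = (K − N₀)/N₀ = (31850 − 2870)/2870 = 10.098.
Solve 31850/(1 + 10.098·e^(−0.48t)) = 30257.5: 1 + 10.098·e^(−0.48t) = 1.0526, so e^(−0.48t) = 0.00521231.
−0.48·t = ln(0.00521231) = -5.2567, so t = 5.2567/0.48 = 10.952.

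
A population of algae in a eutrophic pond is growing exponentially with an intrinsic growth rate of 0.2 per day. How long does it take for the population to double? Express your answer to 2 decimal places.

Doubling time t_d = ln(2)/r = 0.6931/0.2 = 3.4657.

3.47 days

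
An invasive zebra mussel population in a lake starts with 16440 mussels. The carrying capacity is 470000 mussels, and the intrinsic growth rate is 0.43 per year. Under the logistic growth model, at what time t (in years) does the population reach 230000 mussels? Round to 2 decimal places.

A = (K − N₀)/N₀ = (470000 − 16440)/16440 = 27.589.
Solve 470000/(1 + 27.589·e^(−0.43t)) = 230000: 1 + 27.589·e^(−0.43t) = 2.0435, so e^(−0.43t) = 0.0378225.
−0.43·t = ln(0.0378225) = -3.2749, so t = 3.2749/0.43 = 7.6159.

7.62 years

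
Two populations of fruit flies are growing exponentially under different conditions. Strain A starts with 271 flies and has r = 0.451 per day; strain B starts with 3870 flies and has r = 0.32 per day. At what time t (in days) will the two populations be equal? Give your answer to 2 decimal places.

20.30 days

Set 271·e^(0.451t) = 3870·e^(0.32t).
e^((0.451 − 0.32)t) = 3870/271 → e^(0.131·t) = 14.28.
0.131·t = ln(14.28) = 2.6589, so t = 2.6589/0.131 = 20.297.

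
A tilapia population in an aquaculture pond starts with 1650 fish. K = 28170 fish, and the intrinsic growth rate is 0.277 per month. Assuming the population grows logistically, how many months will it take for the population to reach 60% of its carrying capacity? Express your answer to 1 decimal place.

A = (K − N₀)/N₀ = (28170 − 1650)/1650 = 16.073.
Solve 28170/(1 + 16.073·e^(−0.277t)) = 16902: 1 + 16.073·e^(−0.277t) = 1.6667, so e^(−0.277t) = 0.0414781.
−0.277·t = ln(0.0414781) = -3.1826, so t = 3.1826/0.277 = 11.489.

11.5 months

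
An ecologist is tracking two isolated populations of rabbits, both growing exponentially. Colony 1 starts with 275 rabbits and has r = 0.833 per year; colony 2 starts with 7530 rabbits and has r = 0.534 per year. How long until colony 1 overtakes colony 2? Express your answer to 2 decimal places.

Set 275·e^(0.833t) = 7530·e^(0.534t).
e^((0.833 − 0.534)t) = 7530/275 → e^(0.299·t) = 27.382.
0.299·t = ln(27.382) = 3.3099, so t = 3.3099/0.299 = 11.07.

11.07 years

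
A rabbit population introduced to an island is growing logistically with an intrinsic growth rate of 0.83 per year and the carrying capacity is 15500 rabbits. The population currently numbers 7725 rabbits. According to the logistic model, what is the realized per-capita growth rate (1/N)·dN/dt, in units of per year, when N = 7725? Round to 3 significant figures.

(1/N)·dN/dt = r(1 − N/K) = 0.83 × (1 − 7725/15500).
= 0.83 × 0.50161 = 0.41634.

0.416 per year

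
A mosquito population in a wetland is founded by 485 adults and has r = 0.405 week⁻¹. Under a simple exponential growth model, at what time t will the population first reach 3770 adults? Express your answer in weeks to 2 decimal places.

Set N₀·e^(rt) = 3770: e^(0.405·t) = 3770/485 = 7.7732.
0.405·t = ln(7.7732) = 2.0507, so t = 2.0507/0.405 = 5.0634.

5.06 weeks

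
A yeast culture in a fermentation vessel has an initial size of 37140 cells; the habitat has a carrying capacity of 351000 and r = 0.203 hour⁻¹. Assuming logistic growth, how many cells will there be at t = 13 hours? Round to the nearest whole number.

218875 cells

A = (K − N₀)/N₀ = (351000 − 37140)/37140 = 8.4507.
N(t) = K/(1 + A·e^(−rt)) = 351000/(1 + 8.4507×e^(−0.203×13)).
e^(−2.639) = 0.071433; denominator = 1 + 8.4507×0.071433 = 1.6037.
N = 351000/1.6037 = 218875.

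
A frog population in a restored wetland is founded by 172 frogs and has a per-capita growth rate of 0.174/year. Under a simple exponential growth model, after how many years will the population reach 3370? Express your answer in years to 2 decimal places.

Set N₀·e^(rt) = 3370: e^(0.174·t) = 3370/172 = 19.593.
0.174·t = ln(19.593) = 2.9752, so t = 2.9752/0.174 = 17.099.

17.10 years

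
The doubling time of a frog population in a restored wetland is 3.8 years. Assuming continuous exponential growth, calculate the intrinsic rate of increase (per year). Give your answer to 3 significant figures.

0.182 per year

r = ln(2)/t_d = 0.6931/3.8 = 0.18241.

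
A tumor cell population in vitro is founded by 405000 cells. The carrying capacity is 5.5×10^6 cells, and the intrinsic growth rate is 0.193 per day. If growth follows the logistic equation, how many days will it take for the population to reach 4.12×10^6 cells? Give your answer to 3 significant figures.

A = (K − N₀)/N₀ = (5.5×10^6 − 405000)/405000 = 12.58.
Solve 5.5×10^6/(1 + 12.58·e^(−0.193t)) = 4.12×10^6: 1 + 12.58·e^(−0.193t) = 1.335, so e^(−0.193t) = 0.0266252.
−0.193·t = ln(0.0266252) = -3.6259, so t = 3.6259/0.193 = 18.787.

18.8 days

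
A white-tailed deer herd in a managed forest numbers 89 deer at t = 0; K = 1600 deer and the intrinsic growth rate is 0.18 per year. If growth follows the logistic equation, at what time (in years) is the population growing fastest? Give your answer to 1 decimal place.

Logistic growth is fastest at N = K/2 = 800.
A = (K − N₀)/N₀ = 16.978. Set K/(1 + A·e^(−rt)) = K/2 → A·e^(−rt) = 1.
e^(−0.18t) = 1/16.978 = 0.0589014, so t = ln(16.978)/0.18 = 2.8319/0.18 = 15.733.

15.7 years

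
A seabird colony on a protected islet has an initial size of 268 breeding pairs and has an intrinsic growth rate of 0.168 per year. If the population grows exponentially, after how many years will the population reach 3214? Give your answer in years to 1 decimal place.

Set N₀·e^(rt) = 3214: e^(0.168·t) = 3214/268 = 11.993.
0.168·t = ln(11.993) = 2.4843, so t = 2.4843/0.168 = 14.787.

14.8 years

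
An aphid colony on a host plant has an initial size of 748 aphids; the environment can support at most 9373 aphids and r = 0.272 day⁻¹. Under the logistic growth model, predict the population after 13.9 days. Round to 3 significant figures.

7420 aphids

A = (K − N₀)/N₀ = (9373 − 748)/748 = 11.531.
N(t) = K/(1 + A·e^(−rt)) = 9373/(1 + 11.531×e^(−0.272×13.9)).
e^(−3.781) = 0.022804; denominator = 1 + 11.531×0.022804 = 1.263.
N = 9373/1.263 = 7421.5.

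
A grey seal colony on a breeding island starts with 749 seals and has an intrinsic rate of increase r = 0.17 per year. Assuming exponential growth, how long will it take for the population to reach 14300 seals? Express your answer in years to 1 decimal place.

Set N₀·e^(rt) = 14300: e^(0.17·t) = 14300/749 = 19.092.
0.17·t = ln(19.092) = 2.9493, so t = 2.9493/0.17 = 17.349.

17.3 years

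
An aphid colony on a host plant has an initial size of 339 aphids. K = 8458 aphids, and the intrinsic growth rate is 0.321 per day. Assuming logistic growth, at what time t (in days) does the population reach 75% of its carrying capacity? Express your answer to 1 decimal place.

13.3 days

A = (K − N₀)/N₀ = (8458 − 339)/339 = 23.95.
Solve 8458/(1 + 23.95·e^(−0.321t)) = 6343.5: 1 + 23.95·e^(−0.321t) = 1.3333, so e^(−0.321t) = 0.013918.
−0.321·t = ln(0.013918) = -4.2746, so t = 4.2746/0.321 = 13.316.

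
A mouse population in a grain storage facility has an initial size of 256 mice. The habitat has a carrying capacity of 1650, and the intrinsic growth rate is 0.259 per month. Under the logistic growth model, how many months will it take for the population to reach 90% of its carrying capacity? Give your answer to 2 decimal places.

15.03 months

A = (K − N₀)/N₀ = (1650 − 256)/256 = 5.4453.
Solve 1650/(1 + 5.4453·e^(−0.259t)) = 1485: 1 + 5.4453·e^(−0.259t) = 1.1111, so e^(−0.259t) = 0.0204049.
−0.259·t = ln(0.0204049) = -3.892, so t = 3.892/0.259 = 15.027.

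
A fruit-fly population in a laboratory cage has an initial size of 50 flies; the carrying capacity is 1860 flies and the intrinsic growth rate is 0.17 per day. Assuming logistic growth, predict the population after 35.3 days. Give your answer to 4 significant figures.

1707 flies

A = (K − N₀)/N₀ = (1860 − 50)/50 = 36.2.
N(t) = K/(1 + A·e^(−rt)) = 1860/(1 + 36.2×e^(−0.17×35.3)).
e^(−6.001) = 0.0024763; denominator = 1 + 36.2×0.0024763 = 1.0896.
N = 1860/1.0896 = 1706.98.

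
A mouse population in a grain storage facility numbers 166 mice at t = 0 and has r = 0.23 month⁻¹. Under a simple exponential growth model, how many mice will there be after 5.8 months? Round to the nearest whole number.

N(t) = N₀·e^(rt) = 166 × e^(0.23×5.8) = 166 × e^1.334.
e^1.334 ≈ 3.7962, so N ≈ 166 × 3.7962 = 630.169.

630 mice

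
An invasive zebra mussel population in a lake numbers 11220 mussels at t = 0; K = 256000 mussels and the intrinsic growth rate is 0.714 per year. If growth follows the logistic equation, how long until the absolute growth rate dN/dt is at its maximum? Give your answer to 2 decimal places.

Logistic growth is fastest at N = K/2 = 128000.
A = (K − N₀)/N₀ = 21.816. Set K/(1 + A·e^(−rt)) = K/2 → A·e^(−rt) = 1.
e^(−0.714t) = 1/21.816 = 0.0458371, so t = ln(21.816)/0.714 = 3.0827/0.714 = 4.3175.

4.32 years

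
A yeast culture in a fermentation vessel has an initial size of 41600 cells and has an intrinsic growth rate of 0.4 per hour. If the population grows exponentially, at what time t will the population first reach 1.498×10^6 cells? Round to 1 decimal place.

9.0 hours

Set N₀·e^(rt) = 1.498×10^6: e^(0.4·t) = 1.498×10^6/41600 = 36.01.
0.4·t = ln(36.01) = 3.5838, so t = 3.5838/0.4 = 8.9595.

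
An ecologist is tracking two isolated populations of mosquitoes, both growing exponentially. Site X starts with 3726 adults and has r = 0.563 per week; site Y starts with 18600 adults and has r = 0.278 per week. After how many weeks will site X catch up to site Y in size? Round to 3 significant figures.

Set 3726·e^(0.563t) = 18600·e^(0.278t).
e^((0.563 − 0.278)t) = 18600/3726 → e^(0.285·t) = 4.9919.
0.285·t = ln(4.9919) = 1.6078, so t = 1.6078/0.285 = 5.6415.

5.64 weeks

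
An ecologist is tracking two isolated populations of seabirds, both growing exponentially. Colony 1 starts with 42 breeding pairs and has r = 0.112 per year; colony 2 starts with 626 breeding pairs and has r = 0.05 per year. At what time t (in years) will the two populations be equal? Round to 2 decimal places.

Set 42·e^(0.112t) = 626·e^(0.05t).
e^((0.112 − 0.05)t) = 626/42 → e^(0.062·t) = 14.905.
0.062·t = ln(14.905) = 2.7017, so t = 2.7017/0.062 = 43.575.

43.58 years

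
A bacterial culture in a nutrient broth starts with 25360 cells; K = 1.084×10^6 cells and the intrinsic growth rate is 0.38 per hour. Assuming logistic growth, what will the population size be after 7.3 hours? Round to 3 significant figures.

301000 cells

A = (K − N₀)/N₀ = (1.084×10^6 − 25360)/25360 = 41.744.
N(t) = K/(1 + A·e^(−rt)) = 1.084×10^6/(1 + 41.744×e^(−0.38×7.3)).
e^(−2.774) = 0.062412; denominator = 1 + 41.744×0.062412 = 3.6054.
N = 1.084×10^6/3.6054 = 300664.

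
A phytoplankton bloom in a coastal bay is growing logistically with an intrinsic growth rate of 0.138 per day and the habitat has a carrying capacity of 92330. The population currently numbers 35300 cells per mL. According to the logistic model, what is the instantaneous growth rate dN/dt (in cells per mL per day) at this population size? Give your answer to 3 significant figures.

3010 cells per mL per day

dN/dt = rN(1 − N/K) = 0.138 × 35300 × (1 − 35300/92330).
1 − 35300/92330 = 0.61768; dN/dt = 0.138 × 35300 × 0.61768 = 3008.9.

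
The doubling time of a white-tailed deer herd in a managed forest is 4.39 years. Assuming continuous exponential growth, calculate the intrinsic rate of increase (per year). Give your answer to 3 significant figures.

0.158 per year

r = ln(2)/t_d = 0.6931/4.39 = 0.15789.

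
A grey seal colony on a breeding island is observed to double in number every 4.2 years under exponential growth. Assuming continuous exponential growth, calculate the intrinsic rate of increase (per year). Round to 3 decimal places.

r = ln(2)/t_d = 0.6931/4.2 = 0.16504.

0.165 per year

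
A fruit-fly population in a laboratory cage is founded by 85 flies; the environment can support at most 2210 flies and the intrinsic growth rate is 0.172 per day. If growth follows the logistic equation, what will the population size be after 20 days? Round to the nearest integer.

A = (K − N₀)/N₀ = (2210 − 85)/85 = 25.
N(t) = K/(1 + A·e^(−rt)) = 2210/(1 + 25×e^(−0.172×20)).
e^(−3.44) = 0.032065; denominator = 1 + 25×0.032065 = 1.8016.
N = 2210/1.8016 = 1226.68.

1227 flies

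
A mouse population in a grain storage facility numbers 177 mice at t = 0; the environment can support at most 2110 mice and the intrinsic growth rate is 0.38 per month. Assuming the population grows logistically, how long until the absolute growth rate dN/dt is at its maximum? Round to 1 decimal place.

6.3 months

Logistic growth is fastest at N = K/2 = 1055.
A = (K − N₀)/N₀ = 10.921. Set K/(1 + A·e^(−rt)) = K/2 → A·e^(−rt) = 1.
e^(−0.38t) = 1/10.921 = 0.0915675, so t = ln(10.921)/0.38 = 2.3907/0.38 = 6.2913.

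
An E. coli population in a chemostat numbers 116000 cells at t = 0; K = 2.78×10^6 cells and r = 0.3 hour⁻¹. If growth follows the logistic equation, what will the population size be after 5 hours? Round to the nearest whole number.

A = (K − N₀)/N₀ = (2.78×10^6 − 116000)/116000 = 22.966.
N(t) = K/(1 + A·e^(−rt)) = 2.78×10^6/(1 + 22.966×e^(−0.3×5)).
e^(−1.5) = 0.22313; denominator = 1 + 22.966×0.22313 = 6.1243.
N = 2.78×10^6/6.1243 = 453929.

453929 cells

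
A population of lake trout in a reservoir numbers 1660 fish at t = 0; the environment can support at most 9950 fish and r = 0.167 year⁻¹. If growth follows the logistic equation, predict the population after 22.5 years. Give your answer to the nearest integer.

A = (K − N₀)/N₀ = (9950 − 1660)/1660 = 4.994.
N(t) = K/(1 + A·e^(−rt)) = 9950/(1 + 4.994×e^(−0.167×22.5)).
e^(−3.758) = 0.023342; denominator = 1 + 4.994×0.023342 = 1.1166.
N = 9950/1.1166 = 8911.22.

8911 fish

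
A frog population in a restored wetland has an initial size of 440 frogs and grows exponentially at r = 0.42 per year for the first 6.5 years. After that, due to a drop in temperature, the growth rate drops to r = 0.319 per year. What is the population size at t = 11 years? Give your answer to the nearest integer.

Phase 1: N(6.5) = 440·e^(0.42×6.5) = 440·e^2.73 = 6746.47.
Phase 2 runs for 11 − 6.5 = 4.5 years at r = 0.319.
N(11) = 6746.47·e^(0.319×4.5) = 6746.47·e^1.435 = 28347.

28347 frogs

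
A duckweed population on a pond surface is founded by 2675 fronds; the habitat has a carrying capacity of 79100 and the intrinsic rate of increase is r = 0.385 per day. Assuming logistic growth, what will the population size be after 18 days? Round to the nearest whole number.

76950 fronds

A = (K − N₀)/N₀ = (79100 − 2675)/2675 = 28.57.
N(t) = K/(1 + A·e^(−rt)) = 79100/(1 + 28.57×e^(−0.385×18)).
e^(−6.93) = 0.000978; denominator = 1 + 28.57×0.000978 = 1.0279.
N = 79100/1.0279 = 76949.9.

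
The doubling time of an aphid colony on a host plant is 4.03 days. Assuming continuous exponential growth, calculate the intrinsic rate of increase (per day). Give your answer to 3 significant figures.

0.172 per day

r = ln(2)/t_d = 0.6931/4.03 = 0.172.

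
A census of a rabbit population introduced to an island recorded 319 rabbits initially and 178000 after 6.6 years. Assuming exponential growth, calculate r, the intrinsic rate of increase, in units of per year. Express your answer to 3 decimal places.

0.958 per year

From N(t) = N₀·e^(rt): e^(r·6.6) = 178000/319 = 557.99.
r·6.6 = ln(557.99) = 6.3243, so r = 6.3243/6.6 = 0.95823.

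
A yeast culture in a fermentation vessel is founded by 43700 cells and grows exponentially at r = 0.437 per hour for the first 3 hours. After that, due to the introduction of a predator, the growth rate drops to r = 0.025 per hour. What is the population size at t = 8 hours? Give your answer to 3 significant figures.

Phase 1: N(3) = 43700·e^(0.437×3) = 43700·e^1.311 = 162122.
Phase 2 runs for 8 − 3 = 5 hours at r = 0.025.
N(8) = 162122·e^(0.025×5) = 162122·e^0.125 = 183708.

184000 cells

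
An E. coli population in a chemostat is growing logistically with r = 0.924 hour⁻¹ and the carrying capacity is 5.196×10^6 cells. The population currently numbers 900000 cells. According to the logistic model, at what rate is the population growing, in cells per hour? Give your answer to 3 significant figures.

dN/dt = rN(1 − N/K) = 0.924 × 900000 × (1 − 900000/5.196×10^6).
1 − 900000/5.196×10^6 = 0.82679; dN/dt = 0.924 × 900000 × 0.82679 = 6.87558×10^5.

688000 cells per hour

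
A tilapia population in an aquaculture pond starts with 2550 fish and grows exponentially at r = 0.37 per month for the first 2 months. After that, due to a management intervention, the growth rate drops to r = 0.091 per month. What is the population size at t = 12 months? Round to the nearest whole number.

Phase 1: N(2) = 2550·e^(0.37×2) = 2550·e^0.74 = 5344.64.
Phase 2 runs for 12 − 2 = 10 months at r = 0.091.
N(12) = 5344.64·e^(0.091×10) = 5344.64·e^0.91 = 13277.8.

13278 fish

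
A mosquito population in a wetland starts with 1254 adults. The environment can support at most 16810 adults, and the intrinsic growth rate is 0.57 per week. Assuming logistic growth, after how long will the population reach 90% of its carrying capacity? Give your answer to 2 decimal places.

8.27 weeks

A = (K − N₀)/N₀ = (16810 − 1254)/1254 = 12.405.
Solve 16810/(1 + 12.405·e^(−0.57t)) = 15129: 1 + 12.405·e^(−0.57t) = 1.1111, so e^(−0.57t) = 0.00895689.
−0.57·t = ln(0.00895689) = -4.7153, so t = 4.7153/0.57 = 8.2725.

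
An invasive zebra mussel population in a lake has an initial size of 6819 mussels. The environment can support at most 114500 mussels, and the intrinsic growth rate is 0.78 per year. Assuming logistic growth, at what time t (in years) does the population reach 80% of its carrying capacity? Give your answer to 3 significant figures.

5.32 years

A = (K − N₀)/N₀ = (114500 − 6819)/6819 = 15.791.
Solve 114500/(1 + 15.791·e^(−0.78t)) = 91600: 1 + 15.791·e^(−0.78t) = 1.25, so e^(−0.78t) = 0.0158315.
−0.78·t = ln(0.0158315) = -4.1458, so t = 4.1458/0.78 = 5.3151.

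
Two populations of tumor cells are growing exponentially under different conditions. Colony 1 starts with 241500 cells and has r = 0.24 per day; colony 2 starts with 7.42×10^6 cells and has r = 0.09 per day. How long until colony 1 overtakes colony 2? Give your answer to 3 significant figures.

22.8 days

Set 241500·e^(0.24t) = 7.42×10^6·e^(0.09t).
e^((0.24 − 0.09)t) = 7.42×10^6/241500 → e^(0.15·t) = 30.725.
0.15·t = ln(30.725) = 3.4251, so t = 3.4251/0.15 = 22.834.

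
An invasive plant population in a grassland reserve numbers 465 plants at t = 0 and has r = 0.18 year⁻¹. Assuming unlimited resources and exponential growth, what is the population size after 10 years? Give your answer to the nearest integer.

2813 plants

N(t) = N₀·e^(rt) = 465 × e^(0.18×10) = 465 × e^1.8.
e^1.8 ≈ 6.0496, so N ≈ 465 × 6.0496 = 2813.09.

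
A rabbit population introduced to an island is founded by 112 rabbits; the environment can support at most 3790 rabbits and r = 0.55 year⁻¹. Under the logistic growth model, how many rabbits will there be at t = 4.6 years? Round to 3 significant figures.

1050 rabbits

A = (K − N₀)/N₀ = (3790 − 112)/112 = 32.839.
N(t) = K/(1 + A·e^(−rt)) = 3790/(1 + 32.839×e^(−0.55×4.6)).
e^(−2.53) = 0.079659; denominator = 1 + 32.839×0.079659 = 3.6159.
N = 3790/3.6159 = 1048.14.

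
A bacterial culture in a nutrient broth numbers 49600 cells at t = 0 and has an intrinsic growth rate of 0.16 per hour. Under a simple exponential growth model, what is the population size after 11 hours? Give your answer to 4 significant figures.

N(t) = N₀·e^(rt) = 49600 × e^(0.16×11) = 49600 × e^1.76.
e^1.76 ≈ 5.8124, so N ≈ 49600 × 5.8124 = 288297.

288300 cells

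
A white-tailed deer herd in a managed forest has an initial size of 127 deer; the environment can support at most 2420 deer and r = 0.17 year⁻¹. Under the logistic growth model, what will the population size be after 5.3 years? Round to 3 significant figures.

290 deer

A = (K − N₀)/N₀ = (2420 − 127)/127 = 18.055.
N(t) = K/(1 + A·e^(−rt)) = 2420/(1 + 18.055×e^(−0.17×5.3)).
e^(−0.901) = 0.40616; denominator = 1 + 18.055×0.40616 = 8.3333.
N = 2420/8.3333 = 290.4.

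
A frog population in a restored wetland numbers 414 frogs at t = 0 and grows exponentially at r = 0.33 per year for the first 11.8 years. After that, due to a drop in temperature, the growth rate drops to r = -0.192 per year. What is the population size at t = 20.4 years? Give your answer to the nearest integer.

3900 frogs

Phase 1: N(11.8) = 414·e^(0.33×11.8) = 414·e^3.894 = 20330.3.
Phase 2 runs for 20.4 − 11.8 = 8.6 years at r = -0.192.
N(20.4) = 20330.3·e^(-0.192×8.6) = 20330.3·e^-1.651 = 3899.74.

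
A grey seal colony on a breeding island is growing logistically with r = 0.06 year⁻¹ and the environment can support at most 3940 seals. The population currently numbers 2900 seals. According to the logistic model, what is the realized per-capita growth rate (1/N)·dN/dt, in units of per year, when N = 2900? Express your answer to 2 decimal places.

(1/N)·dN/dt = r(1 − N/K) = 0.06 × (1 − 2900/3940).
= 0.06 × 0.26396 = 0.015838.

0.02 per year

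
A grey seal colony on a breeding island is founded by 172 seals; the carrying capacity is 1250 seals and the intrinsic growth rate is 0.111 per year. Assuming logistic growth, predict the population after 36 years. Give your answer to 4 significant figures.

A = (K − N₀)/N₀ = (1250 − 172)/172 = 6.2674.
N(t) = K/(1 + A·e^(−rt)) = 1250/(1 + 6.2674×e^(−0.111×36)).
e^(−3.996) = 0.018389; denominator = 1 + 6.2674×0.018389 = 1.1153.
N = 1250/1.1153 = 1120.82.

1121 seals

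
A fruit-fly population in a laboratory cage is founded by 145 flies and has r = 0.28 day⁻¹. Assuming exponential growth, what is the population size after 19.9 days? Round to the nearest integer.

38129 flies

N(t) = N₀·e^(rt) = 145 × e^(0.28×19.9) = 145 × e^5.572.
e^5.572 ≈ 262.96, so N ≈ 145 × 262.96 = 38129.1.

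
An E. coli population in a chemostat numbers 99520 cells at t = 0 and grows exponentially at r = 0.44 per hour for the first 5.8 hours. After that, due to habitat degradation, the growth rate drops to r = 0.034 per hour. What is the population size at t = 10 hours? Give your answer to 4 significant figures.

1473000 cells

Phase 1: N(5.8) = 99520·e^(0.44×5.8) = 99520·e^2.552 = 1.277115×10^6.
Phase 2 runs for 10 − 5.8 = 4.2 hours at r = 0.034.
N(10) = 1.277115×10^6·e^(0.034×4.2) = 1.277115×10^6·e^0.1428 = 1.473151×10^6.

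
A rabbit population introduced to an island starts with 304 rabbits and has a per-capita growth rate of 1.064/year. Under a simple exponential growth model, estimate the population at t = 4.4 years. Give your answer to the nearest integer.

32815 rabbits

N(t) = N₀·e^(rt) = 304 × e^(1.064×4.4) = 304 × e^4.682.
e^4.682 ≈ 107.94, so N ≈ 304 × 107.94 = 32814.6.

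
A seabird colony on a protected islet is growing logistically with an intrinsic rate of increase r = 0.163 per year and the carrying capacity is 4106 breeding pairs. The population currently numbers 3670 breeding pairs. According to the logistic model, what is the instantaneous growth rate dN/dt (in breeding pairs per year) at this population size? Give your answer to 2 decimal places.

63.52 breeding pairs per year

dN/dt = rN(1 − N/K) = 0.163 × 3670 × (1 − 3670/4106).
1 − 3670/4106 = 0.10619; dN/dt = 0.163 × 3670 × 0.10619 = 63.522.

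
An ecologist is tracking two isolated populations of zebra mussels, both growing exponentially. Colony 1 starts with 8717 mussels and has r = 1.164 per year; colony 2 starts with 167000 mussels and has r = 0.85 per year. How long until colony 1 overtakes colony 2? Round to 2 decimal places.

9.40 years

Set 8717·e^(1.164t) = 167000·e^(0.85t).
e^((1.164 − 0.85)t) = 167000/8717 → e^(0.314·t) = 19.158.
0.314·t = ln(19.158) = 2.9527, so t = 2.9527/0.314 = 9.4036.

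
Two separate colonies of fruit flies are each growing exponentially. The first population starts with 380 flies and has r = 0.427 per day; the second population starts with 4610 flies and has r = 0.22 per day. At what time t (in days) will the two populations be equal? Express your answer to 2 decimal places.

12.06 days

Set 380·e^(0.427t) = 4610·e^(0.22t).
e^((0.427 − 0.22)t) = 4610/380 → e^(0.207·t) = 12.132.
0.207·t = ln(12.132) = 2.4958, so t = 2.4958/0.207 = 12.057.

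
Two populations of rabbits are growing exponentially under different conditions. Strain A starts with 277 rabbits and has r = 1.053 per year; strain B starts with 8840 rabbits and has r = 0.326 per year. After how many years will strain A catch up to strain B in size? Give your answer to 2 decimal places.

4.76 years

Set 277·e^(1.053t) = 8840·e^(0.326t).
e^((1.053 − 0.326)t) = 8840/277 → e^(0.727·t) = 31.913.
0.727·t = ln(31.913) = 3.463, so t = 3.463/0.727 = 4.7634.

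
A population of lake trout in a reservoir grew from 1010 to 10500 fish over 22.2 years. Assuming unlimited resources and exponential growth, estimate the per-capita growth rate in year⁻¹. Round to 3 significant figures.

0.105 per year

From N(t) = N₀·e^(rt): e^(r·22.2) = 10500/1010 = 10.396.
r·22.2 = ln(10.396) = 2.3414, so r = 2.3414/22.2 = 0.10547.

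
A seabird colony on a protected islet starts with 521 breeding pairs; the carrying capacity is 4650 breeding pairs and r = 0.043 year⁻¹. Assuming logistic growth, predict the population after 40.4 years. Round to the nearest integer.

1942 breeding pairs

A = (K − N₀)/N₀ = (4650 − 521)/521 = 7.9251.
N(t) = K/(1 + A·e^(−rt)) = 4650/(1 + 7.9251×e^(−0.043×40.4)).
e^(−1.737) = 0.17601; denominator = 1 + 7.9251×0.17601 = 2.3949.
N = 4650/2.3949 = 1941.61.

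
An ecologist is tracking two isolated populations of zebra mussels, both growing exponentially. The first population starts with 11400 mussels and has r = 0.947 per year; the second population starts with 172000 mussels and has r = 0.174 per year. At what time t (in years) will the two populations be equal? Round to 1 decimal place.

Set 11400·e^(0.947t) = 172000·e^(0.174t).
e^((0.947 − 0.174)t) = 172000/11400 → e^(0.773·t) = 15.088.
0.773·t = ln(15.088) = 2.7139, so t = 2.7139/0.773 = 3.5108.

3.5 years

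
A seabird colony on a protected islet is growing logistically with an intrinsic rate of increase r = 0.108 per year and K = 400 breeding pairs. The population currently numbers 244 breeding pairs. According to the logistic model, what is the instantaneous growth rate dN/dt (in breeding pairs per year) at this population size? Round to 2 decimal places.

10.28 breeding pairs per year

dN/dt = rN(1 − N/K) = 0.108 × 244 × (1 − 244/400).
1 − 244/400 = 0.39; dN/dt = 0.108 × 244 × 0.39 = 10.277.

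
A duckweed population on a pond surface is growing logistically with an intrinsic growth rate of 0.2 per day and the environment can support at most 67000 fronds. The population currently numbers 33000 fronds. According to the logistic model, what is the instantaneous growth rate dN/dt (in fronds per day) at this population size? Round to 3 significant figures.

3350 fronds per day

dN/dt = rN(1 − N/K) = 0.2 × 33000 × (1 − 33000/67000).
1 − 33000/67000 = 0.50746; dN/dt = 0.2 × 33000 × 0.50746 = 3349.3.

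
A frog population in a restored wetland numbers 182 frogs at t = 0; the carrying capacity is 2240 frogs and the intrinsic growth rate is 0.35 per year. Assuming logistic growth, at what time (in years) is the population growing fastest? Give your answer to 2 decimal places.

Logistic growth is fastest at N = K/2 = 1120.
A = (K − N₀)/N₀ = 11.308. Set K/(1 + A·e^(−rt)) = K/2 → A·e^(−rt) = 1.
e^(−0.35t) = 1/11.308 = 0.0884354, so t = ln(11.308)/0.35 = 2.4255/0.35 = 6.93.

6.93 years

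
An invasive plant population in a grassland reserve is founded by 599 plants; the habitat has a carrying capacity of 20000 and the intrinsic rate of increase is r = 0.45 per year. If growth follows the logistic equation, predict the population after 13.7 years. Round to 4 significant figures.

A = (K − N₀)/N₀ = (20000 − 599)/599 = 32.389.
N(t) = K/(1 + A·e^(−rt)) = 20000/(1 + 32.389×e^(−0.45×13.7)).
e^(−6.165) = 0.0021017; denominator = 1 + 32.389×0.0021017 = 1.0681.
N = 20000/1.0681 = 18725.3.

18730 plants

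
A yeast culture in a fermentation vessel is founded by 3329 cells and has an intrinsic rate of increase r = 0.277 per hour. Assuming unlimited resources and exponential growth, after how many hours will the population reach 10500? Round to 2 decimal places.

4.15 hours

Set N₀·e^(rt) = 10500: e^(0.277·t) = 10500/3329 = 3.1541.
0.277·t = ln(3.1541) = 1.1487, so t = 1.1487/0.277 = 4.1469.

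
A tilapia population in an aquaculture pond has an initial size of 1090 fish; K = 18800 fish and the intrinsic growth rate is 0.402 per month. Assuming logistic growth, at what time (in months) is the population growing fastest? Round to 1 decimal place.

Logistic growth is fastest at N = K/2 = 9400.
A = (K − N₀)/N₀ = 16.248. Set K/(1 + A·e^(−rt)) = K/2 → A·e^(−rt) = 1.
e^(−0.402t) = 1/16.248 = 0.0615471, so t = ln(16.248)/0.402 = 2.788/0.402 = 6.9352.

6.9 months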